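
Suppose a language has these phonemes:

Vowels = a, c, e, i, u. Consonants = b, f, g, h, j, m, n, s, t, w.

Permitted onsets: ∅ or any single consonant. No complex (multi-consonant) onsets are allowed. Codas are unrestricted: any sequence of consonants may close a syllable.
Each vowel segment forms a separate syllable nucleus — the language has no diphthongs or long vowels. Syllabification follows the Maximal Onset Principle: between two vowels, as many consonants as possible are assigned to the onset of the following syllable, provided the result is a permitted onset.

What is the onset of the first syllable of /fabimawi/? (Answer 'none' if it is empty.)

f

Nuclei (vowels): a, i, a, i → 4 syllables.
σ1/σ2 boundary: /b/ → onset of the next syllable (single consonants are always licit onsets).
σ2/σ3 boundary: /m/ → onset of the next syllable (single consonants are always licit onsets).
σ3/σ4 boundary: /w/ is a single consonant, so it becomes the next onset.
Result: fa.bi.ma.wi.
Syllable 1 is /fa/: onset /f/, nucleus /a/, coda ∅.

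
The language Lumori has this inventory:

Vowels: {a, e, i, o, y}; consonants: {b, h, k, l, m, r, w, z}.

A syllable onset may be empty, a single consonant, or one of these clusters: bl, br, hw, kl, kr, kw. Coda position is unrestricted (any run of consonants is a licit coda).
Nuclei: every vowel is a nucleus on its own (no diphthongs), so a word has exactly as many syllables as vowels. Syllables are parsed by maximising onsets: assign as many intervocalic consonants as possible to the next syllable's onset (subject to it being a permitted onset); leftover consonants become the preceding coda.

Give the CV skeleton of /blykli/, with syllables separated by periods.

CCV.CCV

The vowels are y, i — 2 nuclei, so 2 syllables.
σ1/σ2 boundary: cluster /kl/ — /kl/ is itself a permitted onset, so the whole cluster goes right; preceding coda = ∅.
So the parse is bly.kli.
Mapping each syllable to C/V: /bly/ → CCV, /kli/ → CCV.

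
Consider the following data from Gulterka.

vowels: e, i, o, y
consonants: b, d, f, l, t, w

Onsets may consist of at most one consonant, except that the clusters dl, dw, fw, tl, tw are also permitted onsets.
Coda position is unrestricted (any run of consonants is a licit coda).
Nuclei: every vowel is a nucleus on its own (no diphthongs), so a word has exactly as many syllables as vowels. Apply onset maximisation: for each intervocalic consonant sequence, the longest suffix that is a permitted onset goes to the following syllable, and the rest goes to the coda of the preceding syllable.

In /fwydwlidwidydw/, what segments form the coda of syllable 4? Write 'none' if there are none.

Nuclei (vowels): y, i, i, y → 4 syllables.
Between /y/ (V1) and /i/ (V2): cluster /dwl/ — the longest permitted-onset suffix is /l/; onset = /l/, preceding coda = /dw/.
Between /i/ (V2) and /i/ (V3): cluster /dw/ — /dw/ is itself a permitted onset, so the whole cluster goes right; preceding coda = ∅.
Between /i/ (V3) and /y/ (V4): just /d/ — single C goes to the following onset.
Result: fwydw.li.dwi.dydw.
Syllable 4 is /dydw/: onset /d/, nucleus /y/, coda /dw/.

dw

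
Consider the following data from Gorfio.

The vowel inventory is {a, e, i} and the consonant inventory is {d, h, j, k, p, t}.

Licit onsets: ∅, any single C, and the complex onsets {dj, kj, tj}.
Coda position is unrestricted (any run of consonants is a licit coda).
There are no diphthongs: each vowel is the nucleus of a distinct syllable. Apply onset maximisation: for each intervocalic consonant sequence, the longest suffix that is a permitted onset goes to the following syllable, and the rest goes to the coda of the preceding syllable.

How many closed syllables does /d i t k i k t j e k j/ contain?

3

Nuclei (vowels): i, i, e → 3 syllables.
σ1/σ2 boundary: cluster /tk/ — the longest permitted-onset suffix is /k/; onset = /k/, preceding coda = /t/.
σ2/σ3 boundary: /ktj/; trying suffixes from longest down, /tj/ is the first permitted one, so coda /k/ | onset /tj/.
Syllabification: dit.kik.tjekj.
Classifying each syllable: /dit/ (closed), /kik/ (closed), /tjekj/ (closed).
Closed syllables: 3.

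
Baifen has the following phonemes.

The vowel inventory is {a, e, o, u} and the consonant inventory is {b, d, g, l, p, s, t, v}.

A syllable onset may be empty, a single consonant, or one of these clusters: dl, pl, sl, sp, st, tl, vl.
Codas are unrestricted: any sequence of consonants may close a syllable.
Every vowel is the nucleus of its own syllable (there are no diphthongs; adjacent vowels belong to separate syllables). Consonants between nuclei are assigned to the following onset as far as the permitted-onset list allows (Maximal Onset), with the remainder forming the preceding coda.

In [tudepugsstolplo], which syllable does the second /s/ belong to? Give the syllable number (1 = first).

Vowels present: u, e, u, o, o; each is a nucleus, giving 5 syllables.
V1 /u/ – V2 /e/: /d/ is a single consonant, so it becomes the next onset.
V2 /e/ – V3 /u/: /p/ → onset of the next syllable (single consonants are always licit onsets).
V3 /u/ – V4 /o/: /gsst/; trying suffixes from longest down, /st/ is the first permitted one, so coda /gs/ | onset /st/.
V4 /o/ – V5 /o/: /lpl/ — longest licit onset from the right is /pl/, leaving /l/ as coda.
Syllabification: tu.de.pugs.stol.plo.
The second /s/ is in the onset of syllable 4 (/stol/).

4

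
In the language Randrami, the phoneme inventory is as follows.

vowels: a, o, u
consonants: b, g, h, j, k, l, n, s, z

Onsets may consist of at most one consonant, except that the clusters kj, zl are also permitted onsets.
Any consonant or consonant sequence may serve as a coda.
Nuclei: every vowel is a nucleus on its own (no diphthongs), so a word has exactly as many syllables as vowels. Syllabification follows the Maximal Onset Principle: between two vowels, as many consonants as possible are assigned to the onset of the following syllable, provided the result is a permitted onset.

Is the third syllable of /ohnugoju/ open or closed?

open

The vowels are o, u, o, u — 4 nuclei, so 4 syllables.
V1 /o/ – V2 /u/: /hn/; trying suffixes from longest down, /n/ is the first permitted one, so coda /h/ | onset /n/.
V2 /u/ – V3 /o/: just /g/ — single C goes to the following onset.
V3 /o/ – V4 /u/: /j/ is a single consonant, so it becomes the next onset.
Putting it together: oh.nu.go.ju.
Syllable 3 is /go/; it ends in its nucleus with no coda, so it is open.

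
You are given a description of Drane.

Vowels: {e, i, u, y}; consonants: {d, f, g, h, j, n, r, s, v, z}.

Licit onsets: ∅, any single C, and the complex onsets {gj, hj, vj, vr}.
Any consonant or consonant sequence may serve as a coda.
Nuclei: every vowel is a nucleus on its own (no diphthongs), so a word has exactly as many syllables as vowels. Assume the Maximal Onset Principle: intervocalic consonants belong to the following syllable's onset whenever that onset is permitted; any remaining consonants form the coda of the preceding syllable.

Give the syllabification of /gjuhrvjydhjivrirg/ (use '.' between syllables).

gjuhr.vjyd.hji.vrirg

Nuclei (vowels): u, y, i, i → 4 syllables.
/u…y/ gap (V1→V2): /hrvj/ splits as /hr/ + /vj/ (/vj/ is the longest suffix that is a licit onset).
/y…i/ gap (V2→V3): cluster /dhj/ — the longest permitted-onset suffix is /hj/; onset = /hj/, preceding coda = /d/.
/i…i/ gap (V3→V4): /vr/ is a licit onset in full, so it all attaches to the next syllable.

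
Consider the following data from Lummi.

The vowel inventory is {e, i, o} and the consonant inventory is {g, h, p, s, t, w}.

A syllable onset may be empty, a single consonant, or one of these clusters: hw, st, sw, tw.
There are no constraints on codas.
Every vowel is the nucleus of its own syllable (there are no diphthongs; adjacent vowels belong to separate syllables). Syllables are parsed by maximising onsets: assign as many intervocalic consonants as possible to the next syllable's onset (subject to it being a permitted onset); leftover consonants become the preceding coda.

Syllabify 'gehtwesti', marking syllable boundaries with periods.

geh.twe.sti

Nuclei (vowels): e, e, i → 3 syllables.
σ1/σ2 boundary: /htw/ splits as /h/ + /tw/ (/tw/ is the longest suffix that is a licit onset).
σ2/σ3 boundary: /st/ is a licit onset in full, so it all attaches to the next syllable.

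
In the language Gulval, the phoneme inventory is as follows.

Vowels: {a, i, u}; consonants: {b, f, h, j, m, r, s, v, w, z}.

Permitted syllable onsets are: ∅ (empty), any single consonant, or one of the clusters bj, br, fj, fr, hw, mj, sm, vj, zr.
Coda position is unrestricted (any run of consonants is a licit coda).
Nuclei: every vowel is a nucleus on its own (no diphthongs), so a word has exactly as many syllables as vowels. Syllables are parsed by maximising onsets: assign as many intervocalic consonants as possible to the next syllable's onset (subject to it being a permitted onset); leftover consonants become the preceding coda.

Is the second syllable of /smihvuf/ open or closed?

closed

The vowels are i, u — 2 nuclei, so 2 syllables.
V1 /i/ – V2 /u/: /hv/ — longest licit onset from the right is /v/, leaving /h/ as coda.
Syllabification: smih.vuf.
Syllable 2 is /vuf/ with coda /f/, so it is closed.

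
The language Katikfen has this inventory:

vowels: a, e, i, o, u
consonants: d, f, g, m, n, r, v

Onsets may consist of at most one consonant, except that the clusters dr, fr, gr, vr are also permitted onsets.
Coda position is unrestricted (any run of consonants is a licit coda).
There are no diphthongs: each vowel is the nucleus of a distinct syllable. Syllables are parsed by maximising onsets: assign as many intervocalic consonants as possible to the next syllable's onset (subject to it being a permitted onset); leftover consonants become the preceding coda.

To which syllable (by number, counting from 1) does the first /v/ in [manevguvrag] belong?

Vowels present: a, e, u, a; each is a nucleus, giving 4 syllables.
Between /a/ (V1) and /e/ (V2): /n/ is a single consonant, so it becomes the next onset.
Between /e/ (V2) and /u/ (V3): /vg/ — longest licit onset from the right is /g/, leaving /v/ as coda.
Between /u/ (V3) and /a/ (V4): /vr/ — entire cluster is a permitted onset → onset /vr/, coda ∅.
Putting it together: ma.nev.gu.vrag.
The first /v/ is in the coda of syllable 2 (/nev/).

2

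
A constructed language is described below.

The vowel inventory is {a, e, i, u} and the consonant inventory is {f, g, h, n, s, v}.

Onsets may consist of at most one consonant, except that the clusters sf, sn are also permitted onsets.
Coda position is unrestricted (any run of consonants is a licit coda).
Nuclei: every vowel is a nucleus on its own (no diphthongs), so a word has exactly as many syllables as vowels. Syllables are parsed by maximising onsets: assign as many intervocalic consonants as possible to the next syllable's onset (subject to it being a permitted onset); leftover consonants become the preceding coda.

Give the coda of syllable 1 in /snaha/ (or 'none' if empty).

Nuclei (vowels): a, a → 2 syllables.
σ1/σ2 boundary: /h/ is a single consonant, so it becomes the next onset.
Syllabification: sna.ha.
Syllable 1 is /sna/: onset /sn/, nucleus /a/, coda ∅.

none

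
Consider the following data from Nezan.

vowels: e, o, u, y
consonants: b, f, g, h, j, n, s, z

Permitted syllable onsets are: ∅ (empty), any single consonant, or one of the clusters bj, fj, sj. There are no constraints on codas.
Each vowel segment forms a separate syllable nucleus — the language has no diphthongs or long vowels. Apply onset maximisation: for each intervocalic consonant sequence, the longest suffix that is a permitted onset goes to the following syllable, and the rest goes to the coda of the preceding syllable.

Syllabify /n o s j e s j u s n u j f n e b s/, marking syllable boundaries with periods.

Nuclei (vowels): o, e, u, u, e → 5 syllables.
Between /o/ (V1) and /e/ (V2): cluster /sj/ — /sj/ is itself a permitted onset, so the whole cluster goes right; preceding coda = ∅.
Between /e/ (V2) and /u/ (V3): cluster /sj/ — /sj/ is itself a permitted onset, so the whole cluster goes right; preceding coda = ∅.
Between /u/ (V3) and /u/ (V4): /sn/ — longest licit onset from the right is /n/, leaving /s/ as coda.
Between /u/ (V4) and /e/ (V5): /jfn/ splits as /jf/ + /n/ (/n/ is the longest suffix that is a licit onset).

no.sje.sjus.nujf.nebs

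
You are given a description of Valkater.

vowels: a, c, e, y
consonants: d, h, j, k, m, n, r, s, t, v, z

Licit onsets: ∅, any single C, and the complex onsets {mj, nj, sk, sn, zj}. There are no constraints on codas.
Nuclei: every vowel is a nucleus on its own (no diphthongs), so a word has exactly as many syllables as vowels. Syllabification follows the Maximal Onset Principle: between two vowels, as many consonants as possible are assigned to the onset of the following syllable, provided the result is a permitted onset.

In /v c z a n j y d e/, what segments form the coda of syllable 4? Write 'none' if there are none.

Vowels present: c, a, y, e; each is a nucleus, giving 4 syllables.
σ1/σ2 boundary: /z/ → onset of the next syllable (single consonants are always licit onsets).
σ2/σ3 boundary: /nj/ — entire cluster is a permitted onset → onset /nj/, coda ∅.
σ3/σ4 boundary: just /d/ — single C goes to the following onset.
Putting it together: vc.za.njy.de.
Syllable 4 is /de/: onset /d/, nucleus /e/, coda ∅.

none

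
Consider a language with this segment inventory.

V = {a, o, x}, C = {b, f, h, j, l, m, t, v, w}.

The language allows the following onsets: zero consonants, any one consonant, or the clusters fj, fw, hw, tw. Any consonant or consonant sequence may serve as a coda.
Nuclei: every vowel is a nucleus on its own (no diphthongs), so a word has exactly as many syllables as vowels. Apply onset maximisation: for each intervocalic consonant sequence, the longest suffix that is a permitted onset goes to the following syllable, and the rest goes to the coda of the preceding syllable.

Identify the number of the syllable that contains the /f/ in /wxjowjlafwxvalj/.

Vowels present: x, o, a, x, a; each is a nucleus, giving 5 syllables.
/x…o/ gap (V1→V2): /j/ is a single consonant, so it becomes the next onset.
/o…a/ gap (V2→V3): /wjl/; trying suffixes from longest down, /l/ is the first permitted one, so coda /wj/ | onset /l/.
/a…x/ gap (V3→V4): /fw/ — entire cluster is a permitted onset → onset /fw/, coda ∅.
/x…a/ gap (V4→V5): /v/ → onset of the next syllable (single consonants are always licit onsets).
Result: wx.jowj.la.fwx.valj.
The /f/ is in the onset of syllable 4 (/fwx/).

4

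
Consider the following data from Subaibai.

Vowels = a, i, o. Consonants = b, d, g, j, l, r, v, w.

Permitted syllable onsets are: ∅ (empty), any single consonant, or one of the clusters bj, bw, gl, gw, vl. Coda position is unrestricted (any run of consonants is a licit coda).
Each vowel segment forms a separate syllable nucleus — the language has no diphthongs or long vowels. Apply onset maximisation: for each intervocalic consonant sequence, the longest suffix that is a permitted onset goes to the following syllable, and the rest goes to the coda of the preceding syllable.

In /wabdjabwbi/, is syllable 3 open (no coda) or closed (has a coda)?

The vowels are a, a, i — 3 nuclei, so 3 syllables.
σ1/σ2 boundary: /bdj/ splits as /bd/ + /j/ (/j/ is the longest suffix that is a licit onset).
σ2/σ3 boundary: /bwb/; trying suffixes from longest down, /b/ is the first permitted one, so coda /bw/ | onset /b/.
So the parse is wabd.jabw.bi.
Syllable 3 is /bi/; it ends in its nucleus with no coda, so it is open.

open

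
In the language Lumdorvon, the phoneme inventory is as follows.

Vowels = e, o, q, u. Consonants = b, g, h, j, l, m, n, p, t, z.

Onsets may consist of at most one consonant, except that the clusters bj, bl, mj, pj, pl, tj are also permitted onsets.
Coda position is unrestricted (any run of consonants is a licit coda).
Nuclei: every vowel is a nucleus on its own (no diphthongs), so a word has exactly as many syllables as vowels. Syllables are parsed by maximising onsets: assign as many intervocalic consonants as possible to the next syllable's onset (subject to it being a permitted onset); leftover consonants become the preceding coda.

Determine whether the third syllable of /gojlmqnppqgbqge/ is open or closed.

closed

Vowels present: o, q, q, q, e; each is a nucleus, giving 5 syllables.
Between /o/ (V1) and /q/ (V2): /jlm/ splits as /jl/ + /m/ (/m/ is the longest suffix that is a licit onset).
Between /q/ (V2) and /q/ (V3): /npp/ splits as /np/ + /p/ (/p/ is the longest suffix that is a licit onset).
Between /q/ (V3) and /q/ (V4): /gb/ splits as /g/ + /b/ (/b/ is the longest suffix that is a licit onset).
Between /q/ (V4) and /e/ (V5): just /g/ — single C goes to the following onset.
Putting it together: gojl.mqnp.pqg.bq.ge.
Syllable 3 is /pqg/ with coda /g/, so it is closed.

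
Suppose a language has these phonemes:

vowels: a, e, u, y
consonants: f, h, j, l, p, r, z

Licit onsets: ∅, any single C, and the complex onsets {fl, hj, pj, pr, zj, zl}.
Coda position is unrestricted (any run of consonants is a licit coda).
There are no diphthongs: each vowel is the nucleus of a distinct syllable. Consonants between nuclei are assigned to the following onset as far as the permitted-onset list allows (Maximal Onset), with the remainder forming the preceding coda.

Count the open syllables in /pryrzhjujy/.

Nuclei (vowels): y, u, y → 3 syllables.
Between /y/ (V1) and /u/ (V2): /rzhj/ — longest licit onset from the right is /hj/, leaving /rz/ as coda.
Between /u/ (V2) and /y/ (V3): just /j/ — single C goes to the following onset.
Syllabification: pryrz.hju.jy.
Classifying each syllable: /pryrz/ (closed), /hju/ (open), /jy/ (open).
Open syllables: 2.

2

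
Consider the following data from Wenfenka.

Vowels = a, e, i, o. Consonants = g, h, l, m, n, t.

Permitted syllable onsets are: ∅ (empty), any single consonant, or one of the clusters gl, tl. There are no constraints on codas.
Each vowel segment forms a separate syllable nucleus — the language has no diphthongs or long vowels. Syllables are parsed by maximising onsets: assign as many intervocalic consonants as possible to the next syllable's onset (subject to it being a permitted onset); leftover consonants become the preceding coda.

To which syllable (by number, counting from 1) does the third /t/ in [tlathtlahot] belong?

2

Vowels present: a, a, o; each is a nucleus, giving 3 syllables.
/a…a/ gap (V1→V2): /thtl/ — longest licit onset from the right is /tl/, leaving /th/ as coda.
/a…o/ gap (V2→V3): /h/ → onset of the next syllable (single consonants are always licit onsets).
Result: tlath.tla.hot.
The third /t/ is in the onset of syllable 2 (/tla/).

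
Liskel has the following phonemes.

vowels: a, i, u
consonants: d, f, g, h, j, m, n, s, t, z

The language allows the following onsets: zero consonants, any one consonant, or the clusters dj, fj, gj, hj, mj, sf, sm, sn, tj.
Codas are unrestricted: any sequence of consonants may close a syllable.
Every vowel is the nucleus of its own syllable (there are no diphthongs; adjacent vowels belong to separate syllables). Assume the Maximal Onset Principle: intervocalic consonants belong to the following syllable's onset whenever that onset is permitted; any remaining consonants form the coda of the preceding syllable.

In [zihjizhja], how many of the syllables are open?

Nuclei (vowels): i, i, a → 3 syllables.
V1 /i/ – V2 /i/: /hj/ is a licit onset in full, so it all attaches to the next syllable.
V2 /i/ – V3 /a/: /zhj/ splits as /z/ + /hj/ (/hj/ is the longest suffix that is a licit onset).
So the parse is zi.hjiz.hja.
Classifying each syllable: /zi/ (open), /hjiz/ (closed), /hja/ (open).
Open syllables: 2.

2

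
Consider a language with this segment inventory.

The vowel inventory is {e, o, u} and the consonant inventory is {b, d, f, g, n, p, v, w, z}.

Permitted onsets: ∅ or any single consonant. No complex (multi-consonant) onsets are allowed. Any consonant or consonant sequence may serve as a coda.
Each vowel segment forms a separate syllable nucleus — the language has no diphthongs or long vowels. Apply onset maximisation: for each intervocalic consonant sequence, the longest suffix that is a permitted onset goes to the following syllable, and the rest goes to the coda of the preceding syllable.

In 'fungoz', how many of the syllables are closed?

Vowels present: u, o; each is a nucleus, giving 2 syllables.
σ1/σ2 boundary: /ng/ splits as /n/ + /g/ (/g/ is the longest suffix that is a licit onset).
Result: fun.goz.
Classifying each syllable: /fun/ (closed), /goz/ (closed).
Closed syllables: 2.

2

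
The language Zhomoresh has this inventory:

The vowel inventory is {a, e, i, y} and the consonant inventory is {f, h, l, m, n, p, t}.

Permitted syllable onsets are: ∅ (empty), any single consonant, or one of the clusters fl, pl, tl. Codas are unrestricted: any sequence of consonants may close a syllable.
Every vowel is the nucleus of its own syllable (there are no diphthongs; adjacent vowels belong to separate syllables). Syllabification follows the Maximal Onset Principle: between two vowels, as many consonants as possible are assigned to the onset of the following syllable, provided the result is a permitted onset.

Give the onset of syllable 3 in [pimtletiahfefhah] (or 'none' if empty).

Nuclei (vowels): i, e, i, a, e, a → 6 syllables.
/i…e/ gap (V1→V2): /mtl/ splits as /m/ + /tl/ (/tl/ is the longest suffix that is a licit onset).
/e…i/ gap (V2→V3): /t/ → onset of the next syllable (single consonants are always licit onsets).
/i…a/ gap (V3→V4): hiatus — the boundary sits between the two vowels.
/a…e/ gap (V4→V5): cluster /hf/ — the longest permitted-onset suffix is /f/; onset = /f/, preceding coda = /h/.
/e…a/ gap (V5→V6): cluster /fh/ — the longest permitted-onset suffix is /h/; onset = /h/, preceding coda = /f/.
So the parse is pim.tle.ti.ah.fef.hah.
Syllable 3 is /ti/: onset /t/, nucleus /i/, coda ∅.

t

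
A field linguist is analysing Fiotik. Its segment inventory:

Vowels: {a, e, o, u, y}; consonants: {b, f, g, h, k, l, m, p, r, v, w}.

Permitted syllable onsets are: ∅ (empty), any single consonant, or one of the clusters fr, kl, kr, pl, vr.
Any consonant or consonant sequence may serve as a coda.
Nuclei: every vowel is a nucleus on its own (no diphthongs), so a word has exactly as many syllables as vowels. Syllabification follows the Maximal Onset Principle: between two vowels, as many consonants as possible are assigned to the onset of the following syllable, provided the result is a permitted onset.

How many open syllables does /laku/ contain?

2

Nuclei (vowels): a, u → 2 syllables.
σ1/σ2 boundary: /k/ is a single consonant, so it becomes the next onset.
Syllabification: la.ku.
Classifying each syllable: /la/ (open), /ku/ (open).
Open syllables: 2.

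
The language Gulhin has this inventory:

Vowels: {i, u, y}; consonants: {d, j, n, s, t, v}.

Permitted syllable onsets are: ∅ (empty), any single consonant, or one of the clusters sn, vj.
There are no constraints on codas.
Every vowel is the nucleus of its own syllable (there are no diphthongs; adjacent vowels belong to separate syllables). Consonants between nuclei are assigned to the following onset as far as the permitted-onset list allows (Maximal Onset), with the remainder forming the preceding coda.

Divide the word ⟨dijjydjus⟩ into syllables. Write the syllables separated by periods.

dij.jyd.jus

Nuclei (vowels): i, y, u → 3 syllables.
σ1/σ2 boundary: cluster /jj/ — the longest permitted-onset suffix is /j/; onset = /j/, preceding coda = /j/.
σ2/σ3 boundary: /dj/ splits as /d/ + /j/ (/j/ is the longest suffix that is a licit onset).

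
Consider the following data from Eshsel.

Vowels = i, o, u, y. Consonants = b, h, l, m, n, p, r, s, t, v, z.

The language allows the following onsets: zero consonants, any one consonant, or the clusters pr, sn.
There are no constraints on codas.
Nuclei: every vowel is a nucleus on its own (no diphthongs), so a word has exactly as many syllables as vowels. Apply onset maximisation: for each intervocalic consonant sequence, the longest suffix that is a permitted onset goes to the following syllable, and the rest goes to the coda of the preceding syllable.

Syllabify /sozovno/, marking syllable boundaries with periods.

The vowels are o, o, o — 3 nuclei, so 3 syllables.
V1 /o/ – V2 /o/: just /z/ — single C goes to the following onset.
V2 /o/ – V3 /o/: /vn/ — longest licit onset from the right is /n/, leaving /v/ as coda.

so.zov.no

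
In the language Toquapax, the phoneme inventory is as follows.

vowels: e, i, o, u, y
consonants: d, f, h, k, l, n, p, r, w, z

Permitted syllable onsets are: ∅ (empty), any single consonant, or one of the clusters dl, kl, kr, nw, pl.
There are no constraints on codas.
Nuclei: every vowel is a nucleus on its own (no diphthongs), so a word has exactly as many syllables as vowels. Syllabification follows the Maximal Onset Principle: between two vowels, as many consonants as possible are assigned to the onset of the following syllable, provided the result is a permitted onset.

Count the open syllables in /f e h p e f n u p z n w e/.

1

The vowels are e, e, u, e — 4 nuclei, so 4 syllables.
V1 /e/ – V2 /e/: /hp/ — longest licit onset from the right is /p/, leaving /h/ as coda.
V2 /e/ – V3 /u/: cluster /fn/ — the longest permitted-onset suffix is /n/; onset = /n/, preceding coda = /f/.
V3 /u/ – V4 /e/: /pznw/ — longest licit onset from the right is /nw/, leaving /pz/ as coda.
Syllabification: feh.pef.nupz.nwe.
Classifying each syllable: /feh/ (closed), /pef/ (closed), /nupz/ (closed), /nwe/ (open).
Open syllables: 1.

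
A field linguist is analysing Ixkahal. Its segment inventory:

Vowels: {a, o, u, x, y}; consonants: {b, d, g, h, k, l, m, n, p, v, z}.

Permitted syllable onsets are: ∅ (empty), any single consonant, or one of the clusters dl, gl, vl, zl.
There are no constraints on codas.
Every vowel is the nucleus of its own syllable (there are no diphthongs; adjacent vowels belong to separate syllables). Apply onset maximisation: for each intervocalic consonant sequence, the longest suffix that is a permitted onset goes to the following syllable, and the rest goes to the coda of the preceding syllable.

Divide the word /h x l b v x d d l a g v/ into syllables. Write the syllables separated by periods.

The vowels are x, x, a — 3 nuclei, so 3 syllables.
/x…x/ gap (V1→V2): /lbv/ — longest licit onset from the right is /v/, leaving /lb/ as coda.
/x…a/ gap (V2→V3): cluster /ddl/ — the longest permitted-onset suffix is /dl/; onset = /dl/, preceding coda = /d/.

hxlb.vxd.dlagv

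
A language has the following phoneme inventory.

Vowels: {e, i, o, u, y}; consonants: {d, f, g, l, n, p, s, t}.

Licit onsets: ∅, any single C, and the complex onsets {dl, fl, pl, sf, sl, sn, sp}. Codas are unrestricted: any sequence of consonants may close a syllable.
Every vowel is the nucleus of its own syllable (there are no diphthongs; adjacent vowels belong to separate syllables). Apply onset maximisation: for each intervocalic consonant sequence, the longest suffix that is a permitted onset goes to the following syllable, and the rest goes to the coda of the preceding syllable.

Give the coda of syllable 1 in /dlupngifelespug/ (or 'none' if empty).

pn

The vowels are u, i, e, e, u — 5 nuclei, so 5 syllables.
V1 /u/ – V2 /i/: /png/ splits as /pn/ + /g/ (/g/ is the longest suffix that is a licit onset).
V2 /i/ – V3 /e/: /f/ → onset of the next syllable (single consonants are always licit onsets).
V3 /e/ – V4 /e/: /l/ → onset of the next syllable (single consonants are always licit onsets).
V4 /e/ – V5 /u/: cluster /sp/ — /sp/ is itself a permitted onset, so the whole cluster goes right; preceding coda = ∅.
So the parse is dlupn.gi.fe.le.spug.
Syllable 1 is /dlupn/: onset /dl/, nucleus /u/, coda /pn/.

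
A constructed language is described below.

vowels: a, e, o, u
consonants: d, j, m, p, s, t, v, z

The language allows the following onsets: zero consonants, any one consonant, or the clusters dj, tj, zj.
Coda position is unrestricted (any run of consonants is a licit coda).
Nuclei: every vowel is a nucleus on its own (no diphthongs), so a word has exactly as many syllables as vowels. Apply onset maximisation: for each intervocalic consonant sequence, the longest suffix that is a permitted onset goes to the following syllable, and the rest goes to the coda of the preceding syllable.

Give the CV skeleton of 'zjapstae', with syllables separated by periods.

CCVCC.CV.V

Vowels present: a, a, e; each is a nucleus, giving 3 syllables.
σ1/σ2 boundary: cluster /pst/ — the longest permitted-onset suffix is /t/; onset = /t/, preceding coda = /ps/.
σ2/σ3 boundary: hiatus — the boundary sits between the two vowels.
Putting it together: zjaps.ta.e.
Mapping each syllable to C/V: /zjaps/ → CCVCC, /ta/ → CV, /e/ → V.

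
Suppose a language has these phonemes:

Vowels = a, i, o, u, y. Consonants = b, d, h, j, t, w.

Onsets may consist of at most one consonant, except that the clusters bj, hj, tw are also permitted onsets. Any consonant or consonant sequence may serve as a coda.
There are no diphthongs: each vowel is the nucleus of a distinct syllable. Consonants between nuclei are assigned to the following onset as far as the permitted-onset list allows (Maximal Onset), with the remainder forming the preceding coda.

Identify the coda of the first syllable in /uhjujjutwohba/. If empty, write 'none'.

Vowels present: u, u, u, o, a; each is a nucleus, giving 5 syllables.
Between /u/ (V1) and /u/ (V2): /hj/ is a licit onset in full, so it all attaches to the next syllable.
Between /u/ (V2) and /u/ (V3): /jj/; trying suffixes from longest down, /j/ is the first permitted one, so coda /j/ | onset /j/.
Between /u/ (V3) and /o/ (V4): /tw/ — entire cluster is a permitted onset → onset /tw/, coda ∅.
Between /o/ (V4) and /a/ (V5): /hb/ splits as /h/ + /b/ (/b/ is the longest suffix that is a licit onset).
Syllabification: u.hjuj.ju.twoh.ba.
Syllable 1 is /u/: onset ∅, nucleus /u/, coda ∅.

none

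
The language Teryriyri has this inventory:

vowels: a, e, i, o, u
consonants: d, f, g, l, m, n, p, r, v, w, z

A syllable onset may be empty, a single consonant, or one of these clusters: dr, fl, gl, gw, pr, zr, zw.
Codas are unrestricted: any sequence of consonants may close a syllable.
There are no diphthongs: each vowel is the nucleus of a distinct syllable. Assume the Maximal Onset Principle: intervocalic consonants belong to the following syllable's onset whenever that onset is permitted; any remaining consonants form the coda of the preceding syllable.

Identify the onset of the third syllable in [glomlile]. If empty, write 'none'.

The vowels are o, i, e — 3 nuclei, so 3 syllables.
/o…i/ gap (V1→V2): /ml/; trying suffixes from longest down, /l/ is the first permitted one, so coda /m/ | onset /l/.
/i…e/ gap (V2→V3): /l/ → onset of the next syllable (single consonants are always licit onsets).
Syllabification: glom.li.le.
Syllable 3 is /le/: onset /l/, nucleus /e/, coda ∅.

l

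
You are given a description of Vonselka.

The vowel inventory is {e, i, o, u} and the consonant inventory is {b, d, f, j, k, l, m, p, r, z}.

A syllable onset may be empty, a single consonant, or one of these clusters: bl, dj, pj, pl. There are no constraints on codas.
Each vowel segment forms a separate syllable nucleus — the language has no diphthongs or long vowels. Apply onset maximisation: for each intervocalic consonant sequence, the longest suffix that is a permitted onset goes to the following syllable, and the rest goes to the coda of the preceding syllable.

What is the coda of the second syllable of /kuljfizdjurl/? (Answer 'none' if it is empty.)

z

Vowels present: u, i, u; each is a nucleus, giving 3 syllables.
V1 /u/ – V2 /i/: /ljf/ splits as /lj/ + /f/ (/f/ is the longest suffix that is a licit onset).
V2 /i/ – V3 /u/: /zdj/; trying suffixes from longest down, /dj/ is the first permitted one, so coda /z/ | onset /dj/.
Putting it together: kulj.fiz.djurl.
Syllable 2 is /fiz/: onset /f/, nucleus /i/, coda /z/.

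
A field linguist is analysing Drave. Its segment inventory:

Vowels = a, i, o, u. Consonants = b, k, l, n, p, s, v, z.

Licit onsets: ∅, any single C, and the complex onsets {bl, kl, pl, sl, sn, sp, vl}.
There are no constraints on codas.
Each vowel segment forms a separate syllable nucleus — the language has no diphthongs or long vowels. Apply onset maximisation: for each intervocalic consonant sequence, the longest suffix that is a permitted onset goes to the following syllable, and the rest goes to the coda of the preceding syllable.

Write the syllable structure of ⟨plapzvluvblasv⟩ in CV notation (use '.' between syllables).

CCVCC.CCVC.CCVCC

Nuclei (vowels): a, u, a → 3 syllables.
/a…u/ gap (V1→V2): /pzvl/; trying suffixes from longest down, /vl/ is the first permitted one, so coda /pz/ | onset /vl/.
/u…a/ gap (V2→V3): /vbl/; trying suffixes from longest down, /bl/ is the first permitted one, so coda /v/ | onset /bl/.
Putting it together: plapz.vluv.blasv.
Mapping each syllable to C/V: /plapz/ → CCVCC, /vluv/ → CCVC, /blasv/ → CCVCC.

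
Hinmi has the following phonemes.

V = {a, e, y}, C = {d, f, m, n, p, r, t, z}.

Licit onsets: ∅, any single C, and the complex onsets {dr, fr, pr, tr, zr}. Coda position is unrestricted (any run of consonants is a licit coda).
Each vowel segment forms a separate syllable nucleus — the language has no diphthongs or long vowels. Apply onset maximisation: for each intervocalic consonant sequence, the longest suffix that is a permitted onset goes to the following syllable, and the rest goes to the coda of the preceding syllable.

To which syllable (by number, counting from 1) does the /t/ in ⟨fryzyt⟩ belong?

2

The vowels are y, y — 2 nuclei, so 2 syllables.
σ1/σ2 boundary: /z/ is a single consonant, so it becomes the next onset.
Result: fry.zyt.
The /t/ is in the coda of syllable 2 (/zyt/).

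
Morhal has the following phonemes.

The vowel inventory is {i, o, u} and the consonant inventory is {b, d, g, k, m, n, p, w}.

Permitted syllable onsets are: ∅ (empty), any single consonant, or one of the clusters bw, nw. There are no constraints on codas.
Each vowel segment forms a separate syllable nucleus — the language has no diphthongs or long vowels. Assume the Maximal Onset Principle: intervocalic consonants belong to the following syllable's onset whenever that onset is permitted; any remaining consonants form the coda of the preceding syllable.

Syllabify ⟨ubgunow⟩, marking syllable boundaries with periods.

ub.gu.now

The vowels are u, u, o — 3 nuclei, so 3 syllables.
/u…u/ gap (V1→V2): /bg/; trying suffixes from longest down, /g/ is the first permitted one, so coda /b/ | onset /g/.
/u…o/ gap (V2→V3): just /n/ — single C goes to the following onset.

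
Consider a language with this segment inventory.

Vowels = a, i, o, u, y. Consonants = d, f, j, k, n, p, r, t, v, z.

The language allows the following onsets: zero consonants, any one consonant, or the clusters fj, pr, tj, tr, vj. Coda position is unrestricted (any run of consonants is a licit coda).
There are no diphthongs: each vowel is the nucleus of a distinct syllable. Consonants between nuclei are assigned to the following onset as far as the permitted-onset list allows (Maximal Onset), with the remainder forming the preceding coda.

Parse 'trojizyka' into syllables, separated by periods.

Nuclei (vowels): o, i, y, a → 4 syllables.
/o…i/ gap (V1→V2): /j/ → onset of the next syllable (single consonants are always licit onsets).
/i…y/ gap (V2→V3): just /z/ — single C goes to the following onset.
/y…a/ gap (V3→V4): /k/ → onset of the next syllable (single consonants are always licit onsets).

tro.ji.zy.ka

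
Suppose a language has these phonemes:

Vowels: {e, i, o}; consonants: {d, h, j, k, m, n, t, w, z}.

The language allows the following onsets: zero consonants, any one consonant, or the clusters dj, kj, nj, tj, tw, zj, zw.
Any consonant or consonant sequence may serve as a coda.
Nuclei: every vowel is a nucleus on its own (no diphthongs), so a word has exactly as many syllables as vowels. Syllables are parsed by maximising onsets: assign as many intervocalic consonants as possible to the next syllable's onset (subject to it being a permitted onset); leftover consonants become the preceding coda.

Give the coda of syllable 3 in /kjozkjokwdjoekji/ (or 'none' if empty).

Vowels present: o, o, o, e, i; each is a nucleus, giving 5 syllables.
Between /o/ (V1) and /o/ (V2): /zkj/; trying suffixes from longest down, /kj/ is the first permitted one, so coda /z/ | onset /kj/.
Between /o/ (V2) and /o/ (V3): /kwdj/; trying suffixes from longest down, /dj/ is the first permitted one, so coda /kw/ | onset /dj/.
Between /o/ (V3) and /e/ (V4): no consonants, so the boundary falls immediately after /o/.
Between /e/ (V4) and /i/ (V5): /kj/ — entire cluster is a permitted onset → onset /kj/, coda ∅.
Putting it together: kjoz.kjokw.djo.e.kji.
Syllable 3 is /djo/: onset /dj/, nucleus /o/, coda ∅.

none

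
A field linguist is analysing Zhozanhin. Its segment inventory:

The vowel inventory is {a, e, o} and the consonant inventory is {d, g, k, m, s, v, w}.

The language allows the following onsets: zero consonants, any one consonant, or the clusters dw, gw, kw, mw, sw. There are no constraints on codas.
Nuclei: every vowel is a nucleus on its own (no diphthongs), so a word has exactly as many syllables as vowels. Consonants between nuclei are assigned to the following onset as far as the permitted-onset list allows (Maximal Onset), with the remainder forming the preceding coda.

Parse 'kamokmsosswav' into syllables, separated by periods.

ka.mokm.sos.swav

Vowels present: a, o, o, a; each is a nucleus, giving 4 syllables.
Between /a/ (V1) and /o/ (V2): /m/ → onset of the next syllable (single consonants are always licit onsets).
Between /o/ (V2) and /o/ (V3): /kms/ — longest licit onset from the right is /s/, leaving /km/ as coda.
Between /o/ (V3) and /a/ (V4): cluster /ssw/ — the longest permitted-onset suffix is /sw/; onset = /sw/, preceding coda = /s/.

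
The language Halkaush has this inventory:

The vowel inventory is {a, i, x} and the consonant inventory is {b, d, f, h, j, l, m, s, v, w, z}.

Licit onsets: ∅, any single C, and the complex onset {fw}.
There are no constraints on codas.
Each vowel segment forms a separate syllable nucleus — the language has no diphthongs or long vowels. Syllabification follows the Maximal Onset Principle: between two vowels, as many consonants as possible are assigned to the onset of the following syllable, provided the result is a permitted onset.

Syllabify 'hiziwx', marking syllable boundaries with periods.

hi.zi.wx

Vowels present: i, i, x; each is a nucleus, giving 3 syllables.
Between /i/ (V1) and /i/ (V2): /z/ → onset of the next syllable (single consonants are always licit onsets).
Between /i/ (V2) and /x/ (V3): just /w/ — single C goes to the following onset.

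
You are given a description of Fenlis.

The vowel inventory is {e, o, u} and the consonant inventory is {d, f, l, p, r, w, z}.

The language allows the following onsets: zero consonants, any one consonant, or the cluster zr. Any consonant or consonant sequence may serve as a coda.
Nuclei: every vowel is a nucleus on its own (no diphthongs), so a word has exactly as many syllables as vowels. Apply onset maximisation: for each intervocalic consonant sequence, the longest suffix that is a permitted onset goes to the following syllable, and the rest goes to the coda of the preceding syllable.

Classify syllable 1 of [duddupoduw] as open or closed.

closed

The vowels are u, u, o, u — 4 nuclei, so 4 syllables.
Between /u/ (V1) and /u/ (V2): /dd/ splits as /d/ + /d/ (/d/ is the longest suffix that is a licit onset).
Between /u/ (V2) and /o/ (V3): /p/ is a single consonant, so it becomes the next onset.
Between /o/ (V3) and /u/ (V4): /d/ is a single consonant, so it becomes the next onset.
Syllabification: dud.du.po.duw.
Syllable 1 is /dud/ with coda /d/, so it is closed.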